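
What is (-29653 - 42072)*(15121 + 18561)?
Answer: -2415841450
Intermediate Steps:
(-29653 - 42072)*(15121 + 18561) = -71725*33682 = -2415841450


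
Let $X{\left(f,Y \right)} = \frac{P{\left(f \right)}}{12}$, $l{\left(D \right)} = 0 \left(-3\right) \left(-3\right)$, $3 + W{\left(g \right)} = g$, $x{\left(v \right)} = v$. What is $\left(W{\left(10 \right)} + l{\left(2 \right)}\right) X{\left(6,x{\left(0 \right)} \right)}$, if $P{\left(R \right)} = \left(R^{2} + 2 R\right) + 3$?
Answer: $\frac{119}{4} \approx 29.75$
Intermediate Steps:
$W{\left(g \right)} = -3 + g$
$l{\left(D \right)} = 0$ ($l{\left(D \right)} = 0 \left(-3\right) = 0$)
$P{\left(R \right)} = 3 + R^{2} + 2 R$
$X{\left(f,Y \right)} = \frac{1}{4} + \frac{f}{6} + \frac{f^{2}}{12}$ ($X{\left(f,Y \right)} = \frac{3 + f^{2} + 2 f}{12} = \left(3 + f^{2} + 2 f\right) \frac{1}{12} = \frac{1}{4} + \frac{f}{6} + \frac{f^{2}}{12}$)
$\left(W{\left(10 \right)} + l{\left(2 \right)}\right) X{\left(6,x{\left(0 \right)} \right)} = \left(\left(-3 + 10\right) + 0\right) \left(\frac{1}{4} + \frac{1}{6} \cdot 6 + \frac{6^{2}}{12}\right) = \left(7 + 0\right) \left(\frac{1}{4} + 1 + \frac{1}{12} \cdot 36\right) = 7 \left(\frac{1}{4} + 1 + 3\right) = 7 \cdot \frac{17}{4} = \frac{119}{4}$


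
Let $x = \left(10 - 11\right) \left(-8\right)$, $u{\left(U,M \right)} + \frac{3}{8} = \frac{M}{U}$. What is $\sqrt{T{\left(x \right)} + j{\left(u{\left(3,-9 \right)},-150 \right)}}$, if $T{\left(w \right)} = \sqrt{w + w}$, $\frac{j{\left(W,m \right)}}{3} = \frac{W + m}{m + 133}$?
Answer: $\frac{65 \sqrt{34}}{68} \approx 5.5737$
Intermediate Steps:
$u{\left(U,M \right)} = - \frac{3}{8} + \frac{M}{U}$
$j{\left(W,m \right)} = \frac{3 \left(W + m\right)}{133 + m}$ ($j{\left(W,m \right)} = 3 \frac{W + m}{m + 133} = 3 \frac{W + m}{133 + m} = \frac{3 \left(W + m\right)}{133 + m}$)
$x = 8$ ($x = \left(-1\right) \left(-8\right) = 8$)
$T{\left(w \right)} = \sqrt{2} \sqrt{w}$ ($T{\left(w \right)} = \sqrt{2 w} = \sqrt{2} \sqrt{w}$)
$\sqrt{T{\left(x \right)} + j{\left(u{\left(3,-9 \right)},-150 \right)}} = \sqrt{\sqrt{2} \sqrt{8} + \frac{3 \left(\left(- \frac{3}{8} - \frac{9}{3}\right) - 150\right)}{133 - 150}} = \sqrt{\sqrt{2} \cdot 2 \sqrt{2} + \frac{3 \left(\left(- \frac{3}{8} - 3\right) - 150\right)}{-17}} = \sqrt{4 + 3 \left(- \frac{1}{17}\right) \left(\left(- \frac{3}{8} - 3\right) - 150\right)} = \sqrt{4 + 3 \left(- \frac{1}{17}\right) \left(- \frac{27}{8} - 150\right)} = \sqrt{4 + 3 \left(- \frac{1}{17}\right) \left(- \frac{1227}{8}\right)} = \sqrt{4 + \frac{3681}{136}} = \sqrt{\frac{4225}{136}} = \frac{65 \sqrt{34}}{68}$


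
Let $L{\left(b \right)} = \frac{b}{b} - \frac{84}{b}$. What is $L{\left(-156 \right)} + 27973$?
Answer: $\frac{363669}{13} \approx 27975.0$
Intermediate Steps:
$L{\left(b \right)} = 1 - \frac{84}{b}$
$L{\left(-156 \right)} + 27973 = \frac{-84 - 156}{-156} + 27973 = \left(- \frac{1}{156}\right) \left(-240\right) + 27973 = \frac{20}{13} + 27973 = \frac{363669}{13}$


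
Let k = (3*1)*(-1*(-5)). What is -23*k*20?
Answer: -6900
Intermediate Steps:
k = 15 (k = 3*5 = 15)
-23*k*20 = -23*15*20 = -345*20 = -6900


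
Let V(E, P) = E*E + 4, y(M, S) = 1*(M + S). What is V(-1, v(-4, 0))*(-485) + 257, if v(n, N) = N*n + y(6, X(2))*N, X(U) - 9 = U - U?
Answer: -2168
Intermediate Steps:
X(U) = 9 (X(U) = 9 + (U - U) = 9 + 0 = 9)
y(M, S) = M + S
v(n, N) = 15*N + N*n (v(n, N) = N*n + (6 + 9)*N = N*n + 15*N = 15*N + N*n)
V(E, P) = 4 + E² (V(E, P) = E² + 4 = 4 + E²)
V(-1, v(-4, 0))*(-485) + 257 = (4 + (-1)²)*(-485) + 257 = (4 + 1)*(-485) + 257 = 5*(-485) + 257 = -2425 + 257 = -2168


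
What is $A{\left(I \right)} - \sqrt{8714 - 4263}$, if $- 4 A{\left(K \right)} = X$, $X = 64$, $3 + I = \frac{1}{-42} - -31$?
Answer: $-16 - \sqrt{4451} \approx -82.716$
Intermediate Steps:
$I = \frac{1175}{42}$ ($I = -3 + \left(\frac{1}{-42} - -31\right) = -3 + \left(- \frac{1}{42} + 31\right) = -3 + \frac{1301}{42} = \frac{1175}{42} \approx 27.976$)
$A{\left(K \right)} = -16$ ($A{\left(K \right)} = \left(- \frac{1}{4}\right) 64 = -16$)
$A{\left(I \right)} - \sqrt{8714 - 4263} = -16 - \sqrt{8714 - 4263} = -16 - \sqrt{4451}$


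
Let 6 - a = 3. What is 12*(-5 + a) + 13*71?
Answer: 899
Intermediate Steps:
a = 3 (a = 6 - 1*3 = 6 - 3 = 3)
12*(-5 + a) + 13*71 = 12*(-5 + 3) + 13*71 = 12*(-2) + 923 = -24 + 923 = 899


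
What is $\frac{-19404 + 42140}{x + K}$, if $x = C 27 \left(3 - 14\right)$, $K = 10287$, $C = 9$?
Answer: $\frac{11368}{3807} \approx 2.9861$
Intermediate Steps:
$x = -2673$ ($x = 9 \cdot 27 \left(3 - 14\right) = 243 \left(-11\right) = -2673$)
$\frac{-19404 + 42140}{x + K} = \frac{-19404 + 42140}{-2673 + 10287} = \frac{22736}{7614} = 22736 \cdot \frac{1}{7614} = \frac{11368}{3807}$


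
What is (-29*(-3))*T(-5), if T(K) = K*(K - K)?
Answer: 0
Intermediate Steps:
T(K) = 0 (T(K) = K*0 = 0)
(-29*(-3))*T(-5) = -29*(-3)*0 = 87*0 = 0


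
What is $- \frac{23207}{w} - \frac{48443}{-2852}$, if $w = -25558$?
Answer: $\frac{652146279}{36445708} \approx 17.894$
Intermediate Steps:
$- \frac{23207}{w} - \frac{48443}{-2852} = - \frac{23207}{-25558} - \frac{48443}{-2852} = \left(-23207\right) \left(- \frac{1}{25558}\right) - - \frac{48443}{2852} = \frac{23207}{25558} + \frac{48443}{2852} = \frac{652146279}{36445708}$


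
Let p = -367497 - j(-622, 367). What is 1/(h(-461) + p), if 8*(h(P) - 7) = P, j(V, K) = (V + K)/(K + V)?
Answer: -8/2940389 ≈ -2.7207e-6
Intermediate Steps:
j(V, K) = 1 (j(V, K) = (K + V)/(K + V) = 1)
h(P) = 7 + P/8
p = -367498 (p = -367497 - 1*1 = -367497 - 1 = -367498)
1/(h(-461) + p) = 1/((7 + (⅛)*(-461)) - 367498) = 1/((7 - 461/8) - 367498) = 1/(-405/8 - 367498) = 1/(-2940389/8) = -8/2940389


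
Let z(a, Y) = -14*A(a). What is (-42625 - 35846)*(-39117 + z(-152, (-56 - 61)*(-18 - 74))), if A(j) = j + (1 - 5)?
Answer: 2898169443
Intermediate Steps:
A(j) = -4 + j (A(j) = j - 4 = -4 + j)
z(a, Y) = 56 - 14*a (z(a, Y) = -14*(-4 + a) = 56 - 14*a)
(-42625 - 35846)*(-39117 + z(-152, (-56 - 61)*(-18 - 74))) = (-42625 - 35846)*(-39117 + (56 - 14*(-152))) = -78471*(-39117 + (56 + 2128)) = -78471*(-39117 + 2184) = -78471*(-36933) = 2898169443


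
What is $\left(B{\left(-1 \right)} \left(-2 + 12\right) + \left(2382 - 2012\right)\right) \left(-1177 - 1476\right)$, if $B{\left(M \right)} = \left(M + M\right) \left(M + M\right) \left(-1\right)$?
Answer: $-875490$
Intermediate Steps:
$B{\left(M \right)} = - 4 M^{2}$ ($B{\left(M \right)} = 2 M 2 M \left(-1\right) = 4 M^{2} \left(-1\right) = - 4 M^{2}$)
$\left(B{\left(-1 \right)} \left(-2 + 12\right) + \left(2382 - 2012\right)\right) \left(-1177 - 1476\right) = \left(- 4 \left(-1\right)^{2} \left(-2 + 12\right) + \left(2382 - 2012\right)\right) \left(-1177 - 1476\right) = \left(\left(-4\right) 1 \cdot 10 + \left(2382 - 2012\right)\right) \left(-2653\right) = \left(\left(-4\right) 10 + 370\right) \left(-2653\right) = \left(-40 + 370\right) \left(-2653\right) = 330 \left(-2653\right) = -875490$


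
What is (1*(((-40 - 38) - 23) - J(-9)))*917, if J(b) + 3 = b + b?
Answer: -73360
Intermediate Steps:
J(b) = -3 + 2*b (J(b) = -3 + (b + b) = -3 + 2*b)
(1*(((-40 - 38) - 23) - J(-9)))*917 = (1*(((-40 - 38) - 23) - (-3 + 2*(-9))))*917 = (1*((-78 - 23) - (-3 - 18)))*917 = (1*(-101 - 1*(-21)))*917 = (1*(-101 + 21))*917 = (1*(-80))*917 = -80*917 = -73360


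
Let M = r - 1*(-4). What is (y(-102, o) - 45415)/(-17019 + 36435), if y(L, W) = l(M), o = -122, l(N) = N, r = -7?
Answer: -22709/9708 ≈ -2.3392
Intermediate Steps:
M = -3 (M = -7 - 1*(-4) = -7 + 4 = -3)
y(L, W) = -3
(y(-102, o) - 45415)/(-17019 + 36435) = (-3 - 45415)/(-17019 + 36435) = -45418/19416 = -45418*1/19416 = -22709/9708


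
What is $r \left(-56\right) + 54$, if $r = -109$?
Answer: $6158$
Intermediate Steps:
$r \left(-56\right) + 54 = \left(-109\right) \left(-56\right) + 54 = 6104 + 54 = 6158$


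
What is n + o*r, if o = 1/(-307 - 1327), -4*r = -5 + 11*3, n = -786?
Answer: -1284317/1634 ≈ -786.00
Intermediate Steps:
r = -7 (r = -(-5 + 11*3)/4 = -(-5 + 33)/4 = -¼*28 = -7)
o = -1/1634 (o = 1/(-1634) = -1/1634 ≈ -0.00061200)
n + o*r = -786 - 1/1634*(-7) = -786 + 7/1634 = -1284317/1634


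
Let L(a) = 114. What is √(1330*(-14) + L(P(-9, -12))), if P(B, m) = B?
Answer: I*√18506 ≈ 136.04*I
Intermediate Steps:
√(1330*(-14) + L(P(-9, -12))) = √(1330*(-14) + 114) = √(-18620 + 114) = √(-18506) = I*√18506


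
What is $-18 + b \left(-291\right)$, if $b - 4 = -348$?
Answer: $100086$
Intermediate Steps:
$b = -344$ ($b = 4 - 348 = -344$)
$-18 + b \left(-291\right) = -18 - -100104 = -18 + 100104 = 100086$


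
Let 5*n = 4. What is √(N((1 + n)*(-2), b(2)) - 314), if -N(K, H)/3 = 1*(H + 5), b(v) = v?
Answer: I*√335 ≈ 18.303*I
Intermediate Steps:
n = ⅘ (n = (⅕)*4 = ⅘ ≈ 0.80000)
N(K, H) = -15 - 3*H (N(K, H) = -3*(H + 5) = -3*(5 + H) = -15 - 3*H)
√(N((1 + n)*(-2), b(2)) - 314) = √((-15 - 3*2) - 314) = √((-15 - 6) - 314) = √(-21 - 314) = √(-335) = I*√335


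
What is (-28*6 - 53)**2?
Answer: 48841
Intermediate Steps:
(-28*6 - 53)**2 = (-168 - 53)**2 = (-221)**2 = 48841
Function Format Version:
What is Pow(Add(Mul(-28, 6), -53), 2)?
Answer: 48841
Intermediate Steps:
Pow(Add(Mul(-28, 6), -53), 2) = Pow(Add(-168, -53), 2) = Pow(-221, 2) = 48841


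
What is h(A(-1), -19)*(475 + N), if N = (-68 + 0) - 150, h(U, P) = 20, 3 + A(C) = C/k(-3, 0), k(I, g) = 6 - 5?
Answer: 5140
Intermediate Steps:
k(I, g) = 1
A(C) = -3 + C (A(C) = -3 + C/1 = -3 + C*1 = -3 + C)
N = -218 (N = -68 - 150 = -218)
h(A(-1), -19)*(475 + N) = 20*(475 - 218) = 20*257 = 5140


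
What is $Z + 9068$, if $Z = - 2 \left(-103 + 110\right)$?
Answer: $9054$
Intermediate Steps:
$Z = -14$ ($Z = \left(-2\right) 7 = -14$)
$Z + 9068 = -14 + 9068 = 9054$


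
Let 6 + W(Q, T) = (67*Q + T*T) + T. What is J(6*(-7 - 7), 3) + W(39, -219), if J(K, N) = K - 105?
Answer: 50160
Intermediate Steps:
W(Q, T) = -6 + T + T**2 + 67*Q (W(Q, T) = -6 + ((67*Q + T*T) + T) = -6 + ((67*Q + T**2) + T) = -6 + ((T**2 + 67*Q) + T) = -6 + (T + T**2 + 67*Q) = -6 + T + T**2 + 67*Q)
J(K, N) = -105 + K
J(6*(-7 - 7), 3) + W(39, -219) = (-105 + 6*(-7 - 7)) + (-6 - 219 + (-219)**2 + 67*39) = (-105 + 6*(-14)) + (-6 - 219 + 47961 + 2613) = (-105 - 84) + 50349 = -189 + 50349 = 50160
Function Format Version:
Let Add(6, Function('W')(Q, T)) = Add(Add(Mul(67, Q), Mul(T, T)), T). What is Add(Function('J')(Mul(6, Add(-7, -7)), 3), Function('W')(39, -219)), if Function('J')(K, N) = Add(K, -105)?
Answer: 50160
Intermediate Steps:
Function('W')(Q, T) = Add(-6, T, Pow(T, 2), Mul(67, Q)) (Function('W')(Q, T) = Add(-6, Add(Add(Mul(67, Q), Mul(T, T)), T)) = Add(-6, Add(Add(Mul(67, Q), Pow(T, 2)), T)) = Add(-6, Add(Add(Pow(T, 2), Mul(67, Q)), T)) = Add(-6, Add(T, Pow(T, 2), Mul(67, Q))) = Add(-6, T, Pow(T, 2), Mul(67, Q)))
Function('J')(K, N) = Add(-105, K)
Add(Function('J')(Mul(6, Add(-7, -7)), 3), Function('W')(39, -219)) = Add(Add(-105, Mul(6, Add(-7, -7))), Add(-6, -219, Pow(-219, 2), Mul(67, 39))) = Add(Add(-105, Mul(6, -14)), Add(-6, -219, 47961, 2613)) = Add(Add(-105, -84), 50349) = Add(-189, 50349) = 50160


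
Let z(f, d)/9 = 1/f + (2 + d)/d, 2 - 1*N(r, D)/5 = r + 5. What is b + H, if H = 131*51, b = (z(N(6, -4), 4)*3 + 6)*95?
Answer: 22083/2 ≈ 11042.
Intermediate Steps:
N(r, D) = -15 - 5*r (N(r, D) = 10 - 5*(r + 5) = 10 - 5*(5 + r) = 10 + (-25 - 5*r) = -15 - 5*r)
z(f, d) = 9/f + 9*(2 + d)/d (z(f, d) = 9*(1/f + (2 + d)/d) = 9/f + 9*(2 + d)/d)
b = 8721/2 (b = ((9 + 9/(-15 - 5*6) + 18/4)*3 + 6)*95 = ((9 + 9/(-15 - 30) + 18*(¼))*3 + 6)*95 = ((9 + 9/(-45) + 9/2)*3 + 6)*95 = ((9 + 9*(-1/45) + 9/2)*3 + 6)*95 = ((9 - ⅕ + 9/2)*3 + 6)*95 = ((133/10)*3 + 6)*95 = (399/10 + 6)*95 = (459/10)*95 = 8721/2 ≈ 4360.5)
H = 6681
b + H = 8721/2 + 6681 = 22083/2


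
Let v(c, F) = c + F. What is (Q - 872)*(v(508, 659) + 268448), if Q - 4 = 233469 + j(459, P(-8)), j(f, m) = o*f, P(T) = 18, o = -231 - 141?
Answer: 16676496595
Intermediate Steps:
o = -372
v(c, F) = F + c
j(f, m) = -372*f
Q = 62725 (Q = 4 + (233469 - 372*459) = 4 + (233469 - 170748) = 4 + 62721 = 62725)
(Q - 872)*(v(508, 659) + 268448) = (62725 - 872)*((659 + 508) + 268448) = 61853*(1167 + 268448) = 61853*269615 = 16676496595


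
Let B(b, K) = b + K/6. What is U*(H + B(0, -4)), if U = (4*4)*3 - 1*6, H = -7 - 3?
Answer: -448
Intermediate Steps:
H = -10
U = 42 (U = 16*3 - 6 = 48 - 6 = 42)
B(b, K) = b + K/6 (B(b, K) = b + K*(⅙) = b + K/6)
U*(H + B(0, -4)) = 42*(-10 + (0 + (⅙)*(-4))) = 42*(-10 + (0 - ⅔)) = 42*(-10 - ⅔) = 42*(-32/3) = -448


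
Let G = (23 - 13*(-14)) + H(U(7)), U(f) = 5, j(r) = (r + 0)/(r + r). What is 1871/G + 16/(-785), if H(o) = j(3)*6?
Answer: 1465407/163280 ≈ 8.9748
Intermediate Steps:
j(r) = ½ (j(r) = r/((2*r)) = r*(1/(2*r)) = ½)
H(o) = 3 (H(o) = (½)*6 = 3)
G = 208 (G = (23 - 13*(-14)) + 3 = (23 + 182) + 3 = 205 + 3 = 208)
1871/G + 16/(-785) = 1871/208 + 16/(-785) = 1871*(1/208) + 16*(-1/785) = 1871/208 - 16/785 = 1465407/163280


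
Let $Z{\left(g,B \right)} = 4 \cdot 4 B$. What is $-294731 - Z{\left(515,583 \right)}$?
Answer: $-304059$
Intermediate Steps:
$Z{\left(g,B \right)} = 16 B$
$-294731 - Z{\left(515,583 \right)} = -294731 - 16 \cdot 583 = -294731 - 9328 = -304059$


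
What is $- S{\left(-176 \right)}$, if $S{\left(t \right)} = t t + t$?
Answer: $-30800$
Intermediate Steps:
$S{\left(t \right)} = t + t^{2}$ ($S{\left(t \right)} = t^{2} + t = t + t^{2}$)
$- S{\left(-176 \right)} = - \left(-176\right) \left(1 - 176\right) = - \left(-176\right) \left(-175\right) = \left(-1\right) 30800 = -30800$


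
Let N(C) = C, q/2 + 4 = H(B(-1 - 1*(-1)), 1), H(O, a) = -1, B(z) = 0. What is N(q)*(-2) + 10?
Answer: 30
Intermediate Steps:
q = -10 (q = -8 + 2*(-1) = -8 - 2 = -10)
N(q)*(-2) + 10 = -10*(-2) + 10 = 20 + 10 = 30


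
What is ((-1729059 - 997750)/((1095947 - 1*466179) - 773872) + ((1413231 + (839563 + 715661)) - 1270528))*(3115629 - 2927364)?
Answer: 46064830664588505/144104 ≈ 3.1966e+11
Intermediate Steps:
((-1729059 - 997750)/((1095947 - 1*466179) - 773872) + ((1413231 + (839563 + 715661)) - 1270528))*(3115629 - 2927364) = (-2726809/((1095947 - 466179) - 773872) + ((1413231 + 1555224) - 1270528))*188265 = (-2726809/(629768 - 773872) + (2968455 - 1270528))*188265 = (-2726809/(-144104) + 1697927)*188265 = (-2726809*(-1/144104) + 1697927)*188265 = (2726809/144104 + 1697927)*188265 = (244680799217/144104)*188265 = 46064830664588505/144104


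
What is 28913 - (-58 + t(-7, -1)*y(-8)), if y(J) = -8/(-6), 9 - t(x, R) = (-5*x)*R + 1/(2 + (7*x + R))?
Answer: 1040843/36 ≈ 28912.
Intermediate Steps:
t(x, R) = 9 - 1/(2 + R + 7*x) + 5*R*x (t(x, R) = 9 - ((-5*x)*R + 1/(2 + (7*x + R))) = 9 - (-5*R*x + 1/(2 + (R + 7*x))) = 9 - (-5*R*x + 1/(2 + R + 7*x)) = 9 - (1/(2 + R + 7*x) - 5*R*x) = 9 + (-1/(2 + R + 7*x) + 5*R*x) = 9 - 1/(2 + R + 7*x) + 5*R*x)
y(J) = 4/3 (y(J) = -8*(-1/6) = 4/3)
28913 - (-58 + t(-7, -1)*y(-8)) = 28913 - (-58 + ((17 + 9*(-1) + 63*(-7) + 5*(-7)*(-1)**2 + 10*(-1)*(-7) + 35*(-1)*(-7)**2)/(2 - 1 + 7*(-7)))*(4/3)) = 28913 - (-58 + ((17 - 9 - 441 + 5*(-7)*1 + 70 + 35*(-1)*49)/(2 - 1 - 49))*(4/3)) = 28913 - (-58 + ((17 - 9 - 441 - 35 + 70 - 1715)/(-48))*(4/3)) = 28913 - (-58 - 1/48*(-2113)*(4/3)) = 28913 - (-58 + (2113/48)*(4/3)) = 28913 - (-58 + 2113/36) = 28913 - 1*25/36 = 28913 - 25/36 = 1040843/36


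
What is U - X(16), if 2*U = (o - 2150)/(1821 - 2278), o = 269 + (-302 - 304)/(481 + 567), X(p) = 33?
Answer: -14818941/478936 ≈ -30.941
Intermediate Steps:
o = 140653/524 (o = 269 - 606/1048 = 269 - 606*1/1048 = 269 - 303/524 = 140653/524 ≈ 268.42)
U = 985947/478936 (U = ((140653/524 - 2150)/(1821 - 2278))/2 = (-985947/524/(-457))/2 = (-985947/524*(-1/457))/2 = (½)*(985947/239468) = 985947/478936 ≈ 2.0586)
U - X(16) = 985947/478936 - 1*33 = 985947/478936 - 33 = -14818941/478936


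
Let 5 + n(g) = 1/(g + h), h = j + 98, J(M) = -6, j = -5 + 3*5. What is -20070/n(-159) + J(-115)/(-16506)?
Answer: 1407920663/352128 ≈ 3998.3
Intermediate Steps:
j = 10 (j = -5 + 15 = 10)
h = 108 (h = 10 + 98 = 108)
n(g) = -5 + 1/(108 + g) (n(g) = -5 + 1/(g + 108) = -5 + 1/(108 + g))
-20070/n(-159) + J(-115)/(-16506) = -20070*(108 - 159)/(-539 - 5*(-159)) - 6/(-16506) = -20070*(-51/(-539 + 795)) - 6*(-1/16506) = -20070/((-1/51*256)) + 1/2751 = -20070/(-256/51) + 1/2751 = -20070*(-51/256) + 1/2751 = 511785/128 + 1/2751 = 1407920663/352128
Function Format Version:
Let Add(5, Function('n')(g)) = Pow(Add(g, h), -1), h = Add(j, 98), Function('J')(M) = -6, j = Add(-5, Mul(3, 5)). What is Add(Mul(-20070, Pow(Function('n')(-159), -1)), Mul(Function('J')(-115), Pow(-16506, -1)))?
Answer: Rational(1407920663, 352128) ≈ 3998.3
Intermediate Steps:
j = 10 (j = Add(-5, 15) = 10)
h = 108 (h = Add(10, 98) = 108)
Function('n')(g) = Add(-5, Pow(Add(108, g), -1)) (Function('n')(g) = Add(-5, Pow(Add(g, 108), -1)) = Add(-5, Pow(Add(108, g), -1)))
Add(Mul(-20070, Pow(Function('n')(-159), -1)), Mul(Function('J')(-115), Pow(-16506, -1))) = Add(Mul(-20070, Pow(Mul(Pow(Add(108, -159), -1), Add(-539, Mul(-5, -159))), -1)), Mul(-6, Pow(-16506, -1))) = Add(Mul(-20070, Pow(Mul(Pow(-51, -1), Add(-539, 795)), -1)), Mul(-6, Rational(-1, 16506))) = Add(Mul(-20070, Pow(Mul(Rational(-1, 51), 256), -1)), Rational(1, 2751)) = Add(Mul(-20070, Pow(Rational(-256, 51), -1)), Rational(1, 2751)) = Add(Mul(-20070, Rational(-51, 256)), Rational(1, 2751)) = Add(Rational(511785, 128), Rational(1, 2751)) = Rational(1407920663, 352128)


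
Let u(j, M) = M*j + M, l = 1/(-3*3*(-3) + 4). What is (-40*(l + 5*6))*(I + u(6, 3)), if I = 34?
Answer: -2048200/31 ≈ -66071.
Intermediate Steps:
l = 1/31 (l = 1/(-9*(-3) + 4) = 1/(27 + 4) = 1/31 ≈ 0.032258)
u(j, M) = M + M*j
(-40*(l + 5*6))*(I + u(6, 3)) = (-40*(1/31 + 5*6))*(34 + 3*(1 + 6)) = (-40*(1/31 + 30))*(34 + 3*7) = (-40*931/31)*(34 + 21) = -37240/31*55 = -2048200/31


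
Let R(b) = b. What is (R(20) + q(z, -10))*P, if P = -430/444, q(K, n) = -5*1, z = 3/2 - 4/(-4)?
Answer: -1075/74 ≈ -14.527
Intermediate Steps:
z = 5/2 (z = 3*(½) - 4*(-¼) = 3/2 + 1 = 5/2 ≈ 2.5000)
q(K, n) = -5
P = -215/222 (P = -430*1/444 = -215/222 ≈ -0.96847)
(R(20) + q(z, -10))*P = (20 - 5)*(-215/222) = 15*(-215/222) = -1075/74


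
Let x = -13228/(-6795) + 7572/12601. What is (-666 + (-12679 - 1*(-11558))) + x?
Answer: -152791583897/85623795 ≈ -1784.5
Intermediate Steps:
x = 218137768/85623795 (x = -13228*(-1/6795) + 7572*(1/12601) = 13228/6795 + 7572/12601 = 218137768/85623795 ≈ 2.5476)
(-666 + (-12679 - 1*(-11558))) + x = (-666 + (-12679 - 1*(-11558))) + 218137768/85623795 = (-666 + (-12679 + 11558)) + 218137768/85623795 = (-666 - 1121) + 218137768/85623795 = -1787 + 218137768/85623795 = -152791583897/85623795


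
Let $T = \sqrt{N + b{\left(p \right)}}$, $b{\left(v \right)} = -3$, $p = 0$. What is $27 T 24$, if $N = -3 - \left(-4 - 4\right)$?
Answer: $648 \sqrt{2} \approx 916.41$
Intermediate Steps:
$N = 5$ ($N = -3 - -8 = -3 + 8 = 5$)
$T = \sqrt{2}$ ($T = \sqrt{5 - 3} = \sqrt{2} \approx 1.4142$)
$27 T 24 = 27 \sqrt{2} \cdot 24 = 648 \sqrt{2}$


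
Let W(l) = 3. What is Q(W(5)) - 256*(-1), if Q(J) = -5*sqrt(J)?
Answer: 256 - 5*sqrt(3) ≈ 247.34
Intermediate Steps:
Q(W(5)) - 256*(-1) = -5*sqrt(3) - 256*(-1) = -5*sqrt(3) - 16*(-16) = -5*sqrt(3) + 256 = 256 - 5*sqrt(3)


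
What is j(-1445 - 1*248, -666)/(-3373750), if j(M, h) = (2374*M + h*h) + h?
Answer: 1788146/1686875 ≈ 1.0600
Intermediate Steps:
j(M, h) = h + h**2 + 2374*M (j(M, h) = (2374*M + h**2) + h = (h**2 + 2374*M) + h = h + h**2 + 2374*M)
j(-1445 - 1*248, -666)/(-3373750) = (-666 + (-666)**2 + 2374*(-1445 - 1*248))/(-3373750) = (-666 + 443556 + 2374*(-1445 - 248))*(-1/3373750) = (-666 + 443556 + 2374*(-1693))*(-1/3373750) = (-666 + 443556 - 4019182)*(-1/3373750) = -3576292*(-1/3373750) = 1788146/1686875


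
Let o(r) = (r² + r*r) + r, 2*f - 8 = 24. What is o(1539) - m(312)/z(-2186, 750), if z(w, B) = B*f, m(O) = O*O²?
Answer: 592006257/125 ≈ 4.7360e+6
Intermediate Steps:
f = 16 (f = 4 + (½)*24 = 4 + 12 = 16)
m(O) = O³
o(r) = r + 2*r² (o(r) = (r² + r²) + r = 2*r² + r = r + 2*r²)
z(w, B) = 16*B (z(w, B) = B*16 = 16*B)
o(1539) - m(312)/z(-2186, 750) = 1539*(1 + 2*1539) - 312³/(16*750) = 1539*(1 + 3078) - 30371328/12000 = 1539*3079 - 30371328/12000 = 4738581 - 1*316368/125 = 4738581 - 316368/125 = 592006257/125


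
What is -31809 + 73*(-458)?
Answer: -65243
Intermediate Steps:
-31809 + 73*(-458) = -31809 - 33434 = -65243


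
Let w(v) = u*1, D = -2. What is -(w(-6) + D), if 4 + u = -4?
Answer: 10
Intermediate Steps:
u = -8 (u = -4 - 4 = -8)
w(v) = -8 (w(v) = -8*1 = -8)
-(w(-6) + D) = -(-8 - 2) = -1*(-10) = 10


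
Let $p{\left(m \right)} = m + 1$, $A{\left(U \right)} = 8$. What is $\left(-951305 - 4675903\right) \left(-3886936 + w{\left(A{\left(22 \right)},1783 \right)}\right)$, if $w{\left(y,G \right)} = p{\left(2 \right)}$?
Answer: $21872580473064$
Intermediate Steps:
$p{\left(m \right)} = 1 + m$
$w{\left(y,G \right)} = 3$ ($w{\left(y,G \right)} = 1 + 2 = 3$)
$\left(-951305 - 4675903\right) \left(-3886936 + w{\left(A{\left(22 \right)},1783 \right)}\right) = \left(-951305 - 4675903\right) \left(-3886936 + 3\right) = \left(-5627208\right) \left(-3886933\right) = 21872580473064$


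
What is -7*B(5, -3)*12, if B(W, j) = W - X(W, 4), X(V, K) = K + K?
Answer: 252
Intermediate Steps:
X(V, K) = 2*K
B(W, j) = -8 + W (B(W, j) = W - 2*4 = W - 1*8 = W - 8 = -8 + W)
-7*B(5, -3)*12 = -7*(-8 + 5)*12 = -7*(-3)*12 = 21*12 = 252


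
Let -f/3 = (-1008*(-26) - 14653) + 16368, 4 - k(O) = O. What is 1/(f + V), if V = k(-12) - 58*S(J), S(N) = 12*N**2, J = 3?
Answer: -1/90017 ≈ -1.1109e-5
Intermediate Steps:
k(O) = 4 - O
V = -6248 (V = (4 - 1*(-12)) - 696*3**2 = (4 + 12) - 696*9 = 16 - 58*108 = 16 - 6264 = -6248)
f = -83769 (f = -3*((-1008*(-26) - 14653) + 16368) = -3*((26208 - 14653) + 16368) = -3*(11555 + 16368) = -3*27923 = -83769)
1/(f + V) = 1/(-83769 - 6248) = 1/(-90017) = -1/90017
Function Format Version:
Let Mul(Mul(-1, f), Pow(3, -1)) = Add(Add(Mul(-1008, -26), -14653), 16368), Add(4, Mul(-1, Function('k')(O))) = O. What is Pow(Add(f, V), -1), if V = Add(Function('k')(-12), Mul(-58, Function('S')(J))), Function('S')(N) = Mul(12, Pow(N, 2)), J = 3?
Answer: Rational(-1, 90017) ≈ -1.1109e-5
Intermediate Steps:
Function('k')(O) = Add(4, Mul(-1, O))
V = -6248 (V = Add(Add(4, Mul(-1, -12)), Mul(-58, Mul(12, Pow(3, 2)))) = Add(Add(4, 12), Mul(-58, Mul(12, 9))) = Add(16, Mul(-58, 108)) = Add(16, -6264) = -6248)
f = -83769 (f = Mul(-3, Add(Add(Mul(-1008, -26), -14653), 16368)) = Mul(-3, Add(Add(26208, -14653), 16368)) = Mul(-3, Add(11555, 16368)) = Mul(-3, 27923) = -83769)
Pow(Add(f, V), -1) = Pow(Add(-83769, -6248), -1) = Pow(-90017, -1) = Rational(-1, 90017)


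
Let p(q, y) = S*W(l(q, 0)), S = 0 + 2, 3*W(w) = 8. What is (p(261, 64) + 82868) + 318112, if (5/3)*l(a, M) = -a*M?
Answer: 1202956/3 ≈ 4.0099e+5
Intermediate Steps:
l(a, M) = -3*M*a/5 (l(a, M) = 3*(-a*M)/5 = 3*(-M*a)/5 = -3*M*a/5)
W(w) = 8/3 (W(w) = (1/3)*8 = 8/3)
S = 2
p(q, y) = 16/3 (p(q, y) = 2*(8/3) = 16/3)
(p(261, 64) + 82868) + 318112 = (16/3 + 82868) + 318112 = 248620/3 + 318112 = 1202956/3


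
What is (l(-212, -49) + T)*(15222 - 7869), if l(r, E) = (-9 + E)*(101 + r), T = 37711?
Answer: 324627597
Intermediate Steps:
(l(-212, -49) + T)*(15222 - 7869) = ((-909 - 9*(-212) + 101*(-49) - 49*(-212)) + 37711)*(15222 - 7869) = ((-909 + 1908 - 4949 + 10388) + 37711)*7353 = (6438 + 37711)*7353 = 44149*7353 = 324627597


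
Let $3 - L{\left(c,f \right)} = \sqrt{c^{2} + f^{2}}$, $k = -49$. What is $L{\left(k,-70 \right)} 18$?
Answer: $54 - 126 \sqrt{149} \approx -1484.0$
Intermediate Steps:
$L{\left(c,f \right)} = 3 - \sqrt{c^{2} + f^{2}}$
$L{\left(k,-70 \right)} 18 = \left(3 - \sqrt{\left(-49\right)^{2} + \left(-70\right)^{2}}\right) 18 = \left(3 - \sqrt{2401 + 4900}\right) 18 = \left(3 - \sqrt{7301}\right) 18 = \left(3 - 7 \sqrt{149}\right) 18 = 54 - 126 \sqrt{149}$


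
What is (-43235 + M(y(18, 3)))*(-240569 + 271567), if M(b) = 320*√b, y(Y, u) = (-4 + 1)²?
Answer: -1310440450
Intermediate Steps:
y(Y, u) = 9 (y(Y, u) = (-3)² = 9)
(-43235 + M(y(18, 3)))*(-240569 + 271567) = (-43235 + 320*√9)*(-240569 + 271567) = (-43235 + 320*3)*30998 = (-43235 + 960)*30998 = -42275*30998 = -1310440450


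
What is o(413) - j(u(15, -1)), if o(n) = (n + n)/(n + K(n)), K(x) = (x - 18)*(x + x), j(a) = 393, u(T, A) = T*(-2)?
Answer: -310861/791 ≈ -393.00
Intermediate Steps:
u(T, A) = -2*T
K(x) = 2*x*(-18 + x) (K(x) = (-18 + x)*(2*x) = 2*x*(-18 + x))
o(n) = 2*n/(n + 2*n*(-18 + n)) (o(n) = (n + n)/(n + 2*n*(-18 + n)) = (2*n)/(n + 2*n*(-18 + n)) = 2*n/(n + 2*n*(-18 + n)))
o(413) - j(u(15, -1)) = 2/(-35 + 2*413) - 1*393 = 2/(-35 + 826) - 393 = 2/791 - 393 = -310861/791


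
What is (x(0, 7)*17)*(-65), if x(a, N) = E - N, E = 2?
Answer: 5525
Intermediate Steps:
x(a, N) = 2 - N
(x(0, 7)*17)*(-65) = ((2 - 1*7)*17)*(-65) = ((2 - 7)*17)*(-65) = -5*17*(-65) = -85*(-65) = 5525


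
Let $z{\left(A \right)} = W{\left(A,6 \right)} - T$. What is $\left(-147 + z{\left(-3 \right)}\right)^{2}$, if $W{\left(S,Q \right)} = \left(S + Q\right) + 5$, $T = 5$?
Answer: $20736$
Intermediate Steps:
$W{\left(S,Q \right)} = 5 + Q + S$ ($W{\left(S,Q \right)} = \left(Q + S\right) + 5 = 5 + Q + S$)
$z{\left(A \right)} = 6 + A$ ($z{\left(A \right)} = \left(5 + 6 + A\right) - 5 = \left(11 + A\right) - 5 = 6 + A$)
$\left(-147 + z{\left(-3 \right)}\right)^{2} = \left(-147 + \left(6 - 3\right)\right)^{2} = \left(-147 + 3\right)^{2} = \left(-144\right)^{2} = 20736$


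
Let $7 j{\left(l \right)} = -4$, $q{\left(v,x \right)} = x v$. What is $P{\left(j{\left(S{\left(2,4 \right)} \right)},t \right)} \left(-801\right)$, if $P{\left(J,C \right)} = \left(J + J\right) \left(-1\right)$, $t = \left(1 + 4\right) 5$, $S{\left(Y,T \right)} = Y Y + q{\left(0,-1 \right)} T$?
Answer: $- \frac{6408}{7} \approx -915.43$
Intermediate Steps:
$q{\left(v,x \right)} = v x$
$S{\left(Y,T \right)} = Y^{2}$ ($S{\left(Y,T \right)} = Y Y + 0 \left(-1\right) T = Y^{2} + 0 T = Y^{2} + 0 = Y^{2}$)
$t = 25$ ($t = 5 \cdot 5 = 25$)
$j{\left(l \right)} = - \frac{4}{7}$ ($j{\left(l \right)} = \frac{1}{7} \left(-4\right) = - \frac{4}{7}$)
$P{\left(J,C \right)} = - 2 J$ ($P{\left(J,C \right)} = 2 J \left(-1\right) = - 2 J$)
$P{\left(j{\left(S{\left(2,4 \right)} \right)},t \right)} \left(-801\right) = \left(-2\right) \left(- \frac{4}{7}\right) \left(-801\right) = \frac{8}{7} \left(-801\right) = - \frac{6408}{7}$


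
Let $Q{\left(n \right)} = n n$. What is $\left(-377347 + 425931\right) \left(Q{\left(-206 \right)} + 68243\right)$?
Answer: $5377228536$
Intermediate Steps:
$Q{\left(n \right)} = n^{2}$
$\left(-377347 + 425931\right) \left(Q{\left(-206 \right)} + 68243\right) = \left(-377347 + 425931\right) \left(\left(-206\right)^{2} + 68243\right) = 48584 \left(42436 + 68243\right) = 48584 \cdot 110679 = 5377228536$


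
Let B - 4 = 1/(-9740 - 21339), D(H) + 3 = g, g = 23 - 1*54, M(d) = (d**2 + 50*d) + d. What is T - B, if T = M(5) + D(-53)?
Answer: 7521119/31079 ≈ 242.00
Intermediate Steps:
M(d) = d**2 + 51*d
g = -31 (g = 23 - 54 = -31)
D(H) = -34 (D(H) = -3 - 31 = -34)
T = 246 (T = 5*(51 + 5) - 34 = 5*56 - 34 = 280 - 34 = 246)
B = 124315/31079 (B = 4 + 1/(-9740 - 21339) = 4 + 1/(-31079) = 4 - 1/31079 = 124315/31079 ≈ 4.0000)
T - B = 246 - 1*124315/31079 = 246 - 124315/31079 = 7521119/31079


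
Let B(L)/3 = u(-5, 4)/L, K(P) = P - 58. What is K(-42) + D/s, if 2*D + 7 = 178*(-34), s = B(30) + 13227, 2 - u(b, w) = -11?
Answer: -13258595/132283 ≈ -100.23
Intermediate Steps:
K(P) = -58 + P
u(b, w) = 13 (u(b, w) = 2 - 1*(-11) = 2 + 11 = 13)
B(L) = 39/L (B(L) = 3*(13/L) = 39/L)
s = 132283/10 (s = 39/30 + 13227 = 39*(1/30) + 13227 = 13/10 + 13227 = 132283/10 ≈ 13228.)
D = -6059/2 (D = -7/2 + (178*(-34))/2 = -7/2 + (½)*(-6052) = -7/2 - 3026 = -6059/2 ≈ -3029.5)
K(-42) + D/s = (-58 - 42) - 6059/(2*132283/10) = -100 - 6059/2*10/132283 = -100 - 30295/132283 = -13258595/132283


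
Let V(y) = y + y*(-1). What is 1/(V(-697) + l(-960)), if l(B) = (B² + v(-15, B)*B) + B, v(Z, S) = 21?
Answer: 1/900480 ≈ 1.1105e-6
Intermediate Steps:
V(y) = 0 (V(y) = y - y = 0)
l(B) = B² + 22*B (l(B) = (B² + 21*B) + B = B² + 22*B)
1/(V(-697) + l(-960)) = 1/(0 - 960*(22 - 960)) = 1/(0 - 960*(-938)) = 1/(0 + 900480) = 1/900480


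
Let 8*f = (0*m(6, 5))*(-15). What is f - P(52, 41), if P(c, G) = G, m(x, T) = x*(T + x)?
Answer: -41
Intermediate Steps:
f = 0 (f = ((0*(6*(5 + 6)))*(-15))/8 = ((0*(6*11))*(-15))/8 = ((0*66)*(-15))/8 = (0*(-15))/8 = (1/8)*0 = 0)
f - P(52, 41) = 0 - 1*41 = 0 - 41 = -41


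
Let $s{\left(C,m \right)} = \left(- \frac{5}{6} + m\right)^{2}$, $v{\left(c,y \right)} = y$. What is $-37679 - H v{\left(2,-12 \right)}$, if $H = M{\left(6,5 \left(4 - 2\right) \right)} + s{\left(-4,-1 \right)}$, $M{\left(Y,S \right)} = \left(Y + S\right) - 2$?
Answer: $- \frac{112412}{3} \approx -37471.0$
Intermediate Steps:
$M{\left(Y,S \right)} = -2 + S + Y$ ($M{\left(Y,S \right)} = \left(S + Y\right) - 2 = -2 + S + Y$)
$s{\left(C,m \right)} = \left(- \frac{5}{6} + m\right)^{2}$ ($s{\left(C,m \right)} = \left(\left(-5\right) \frac{1}{6} + m\right)^{2} = \left(- \frac{5}{6} + m\right)^{2}$)
$H = \frac{625}{36}$ ($H = \left(-2 + 5 \left(4 - 2\right) + 6\right) + \frac{\left(-5 + 6 \left(-1\right)\right)^{2}}{36} = \left(-2 + 5 \cdot 2 + 6\right) + \frac{\left(-5 - 6\right)^{2}}{36} = \left(-2 + 10 + 6\right) + \frac{\left(-11\right)^{2}}{36} = 14 + \frac{1}{36} \cdot 121 = 14 + \frac{121}{36} = \frac{625}{36} \approx 17.361$)
$-37679 - H v{\left(2,-12 \right)} = -37679 - \frac{625}{36} \left(-12\right) = -37679 - - \frac{625}{3} = -37679 + \frac{625}{3} = - \frac{112412}{3}$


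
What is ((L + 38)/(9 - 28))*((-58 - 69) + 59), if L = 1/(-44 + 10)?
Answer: 2582/19 ≈ 135.89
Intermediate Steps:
L = -1/34 (L = 1/(-34) = -1/34 ≈ -0.029412)
((L + 38)/(9 - 28))*((-58 - 69) + 59) = ((-1/34 + 38)/(9 - 28))*((-58 - 69) + 59) = ((1291/34)/(-19))*(-127 + 59) = ((1291/34)*(-1/19))*(-68) = -1291/646*(-68) = 2582/19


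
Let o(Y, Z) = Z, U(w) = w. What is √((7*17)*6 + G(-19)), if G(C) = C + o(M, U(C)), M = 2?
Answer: 26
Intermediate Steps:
G(C) = 2*C (G(C) = C + C = 2*C)
√((7*17)*6 + G(-19)) = √((7*17)*6 + 2*(-19)) = √(119*6 - 38) = √(714 - 38) = √676 = 26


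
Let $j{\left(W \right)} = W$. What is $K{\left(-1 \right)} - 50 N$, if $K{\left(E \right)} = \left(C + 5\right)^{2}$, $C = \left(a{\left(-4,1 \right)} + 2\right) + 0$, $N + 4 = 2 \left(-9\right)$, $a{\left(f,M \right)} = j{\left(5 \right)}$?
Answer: $1244$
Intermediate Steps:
$a{\left(f,M \right)} = 5$
$N = -22$ ($N = -4 + 2 \left(-9\right) = -4 - 18 = -22$)
$C = 7$ ($C = \left(5 + 2\right) + 0 = 7 + 0 = 7$)
$K{\left(E \right)} = 144$ ($K{\left(E \right)} = \left(7 + 5\right)^{2} = 12^{2} = 144$)
$K{\left(-1 \right)} - 50 N = 144 - -1100 = 144 + 1100 = 1244$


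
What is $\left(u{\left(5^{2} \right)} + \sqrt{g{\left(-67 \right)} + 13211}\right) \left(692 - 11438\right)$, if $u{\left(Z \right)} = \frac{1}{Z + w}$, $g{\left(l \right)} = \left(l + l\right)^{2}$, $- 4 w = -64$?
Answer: $- \frac{10746}{41} - 32238 \sqrt{3463} \approx -1.8974 \cdot 10^{6}$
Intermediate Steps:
$w = 16$ ($w = \left(- \frac{1}{4}\right) \left(-64\right) = 16$)
$g{\left(l \right)} = 4 l^{2}$ ($g{\left(l \right)} = \left(2 l\right)^{2} = 4 l^{2}$)
$u{\left(Z \right)} = \frac{1}{16 + Z}$ ($u{\left(Z \right)} = \frac{1}{Z + 16} = \frac{1}{16 + Z}$)
$\left(u{\left(5^{2} \right)} + \sqrt{g{\left(-67 \right)} + 13211}\right) \left(692 - 11438\right) = \left(\frac{1}{16 + 5^{2}} + \sqrt{4 \left(-67\right)^{2} + 13211}\right) \left(692 - 11438\right) = \left(\frac{1}{16 + 25} + \sqrt{4 \cdot 4489 + 13211}\right) \left(-10746\right) = \left(\frac{1}{41} + \sqrt{17956 + 13211}\right) \left(-10746\right) = \left(\frac{1}{41} + \sqrt{31167}\right) \left(-10746\right) = \left(\frac{1}{41} + 3 \sqrt{3463}\right) \left(-10746\right) = - \frac{10746}{41} - 32238 \sqrt{3463}$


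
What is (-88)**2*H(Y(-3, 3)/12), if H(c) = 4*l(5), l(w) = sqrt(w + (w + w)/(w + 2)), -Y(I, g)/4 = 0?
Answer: 92928*sqrt(35)/7 ≈ 78539.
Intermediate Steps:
Y(I, g) = 0 (Y(I, g) = -4*0 = 0)
l(w) = sqrt(w + 2*w/(2 + w)) (l(w) = sqrt(w + (2*w)/(2 + w)) = sqrt(w + 2*w/(2 + w)))
H(c) = 12*sqrt(35)/7 (H(c) = 4*sqrt(5*(4 + 5)/(2 + 5)) = 4*sqrt(5*9/7) = 4*sqrt(5*(1/7)*9) = 4*sqrt(45/7) = 4*(3*sqrt(35)/7) = 12*sqrt(35)/7)
(-88)**2*H(Y(-3, 3)/12) = (-88)**2*(12*sqrt(35)/7) = 7744*(12*sqrt(35)/7) = 92928*sqrt(35)/7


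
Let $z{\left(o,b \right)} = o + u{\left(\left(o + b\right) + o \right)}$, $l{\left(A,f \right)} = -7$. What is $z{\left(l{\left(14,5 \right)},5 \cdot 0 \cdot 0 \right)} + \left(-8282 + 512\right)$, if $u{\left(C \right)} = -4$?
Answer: $-7781$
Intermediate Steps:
$z{\left(o,b \right)} = -4 + o$ ($z{\left(o,b \right)} = o - 4 = -4 + o$)
$z{\left(l{\left(14,5 \right)},5 \cdot 0 \cdot 0 \right)} + \left(-8282 + 512\right) = \left(-4 - 7\right) + \left(-8282 + 512\right) = -11 - 7770 = -7781$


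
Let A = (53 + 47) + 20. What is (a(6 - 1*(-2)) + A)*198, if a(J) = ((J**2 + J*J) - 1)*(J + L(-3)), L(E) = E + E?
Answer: 74052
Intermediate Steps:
L(E) = 2*E
a(J) = (-1 + 2*J**2)*(-6 + J) (a(J) = ((J**2 + J*J) - 1)*(J + 2*(-3)) = ((J**2 + J**2) - 1)*(J - 6) = (2*J**2 - 1)*(-6 + J) = (-1 + 2*J**2)*(-6 + J))
A = 120 (A = 100 + 20 = 120)
(a(6 - 1*(-2)) + A)*198 = ((6 - (6 - 1*(-2)) - 12*(6 - 1*(-2))**2 + 2*(6 - 1*(-2))**3) + 120)*198 = ((6 - (6 + 2) - 12*(6 + 2)**2 + 2*(6 + 2)**3) + 120)*198 = ((6 - 1*8 - 12*8**2 + 2*8**3) + 120)*198 = ((6 - 8 - 12*64 + 2*512) + 120)*198 = ((6 - 8 - 768 + 1024) + 120)*198 = (254 + 120)*198 = 374*198 = 74052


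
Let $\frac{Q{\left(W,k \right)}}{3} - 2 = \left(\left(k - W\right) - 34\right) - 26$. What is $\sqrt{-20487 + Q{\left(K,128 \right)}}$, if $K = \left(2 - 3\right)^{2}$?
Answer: $26 i \sqrt{30} \approx 142.41 i$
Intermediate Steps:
$K = 1$ ($K = \left(2 - 3\right)^{2} = \left(-1\right)^{2} = 1$)
$Q{\left(W,k \right)} = -174 - 3 W + 3 k$ ($Q{\left(W,k \right)} = 6 + 3 \left(\left(\left(k - W\right) - 34\right) - 26\right) = 6 + 3 \left(\left(-34 + k - W\right) - 26\right) = 6 + 3 \left(-60 + k - W\right) = 6 - \left(180 - 3 k + 3 W\right) = -174 - 3 W + 3 k$)
$\sqrt{-20487 + Q{\left(K,128 \right)}} = \sqrt{-20487 - -207} = \sqrt{-20487 + 207} = \sqrt{-20280} = 26 i \sqrt{30}$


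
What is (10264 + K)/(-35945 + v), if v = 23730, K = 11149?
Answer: -3059/1745 ≈ -1.7530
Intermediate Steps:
(10264 + K)/(-35945 + v) = (10264 + 11149)/(-35945 + 23730) = 21413/(-12215) = 21413*(-1/12215) = -3059/1745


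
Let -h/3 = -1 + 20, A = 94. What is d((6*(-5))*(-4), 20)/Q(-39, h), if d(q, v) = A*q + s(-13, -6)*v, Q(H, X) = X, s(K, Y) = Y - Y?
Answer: -3760/19 ≈ -197.89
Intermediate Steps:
h = -57 (h = -3*(-1 + 20) = -3*19 = -57)
s(K, Y) = 0
d(q, v) = 94*q (d(q, v) = 94*q + 0*v = 94*q + 0 = 94*q)
d((6*(-5))*(-4), 20)/Q(-39, h) = (94*((6*(-5))*(-4)))/(-57) = (94*(-30*(-4)))*(-1/57) = (94*120)*(-1/57) = 11280*(-1/57) = -3760/19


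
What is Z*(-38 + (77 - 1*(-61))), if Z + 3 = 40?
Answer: 3700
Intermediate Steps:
Z = 37 (Z = -3 + 40 = 37)
Z*(-38 + (77 - 1*(-61))) = 37*(-38 + (77 - 1*(-61))) = 37*(-38 + (77 + 61)) = 37*(-38 + 138) = 37*100 = 3700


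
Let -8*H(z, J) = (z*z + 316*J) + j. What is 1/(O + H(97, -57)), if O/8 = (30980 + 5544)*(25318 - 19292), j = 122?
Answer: 8/14086000417 ≈ 5.6794e-10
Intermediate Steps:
H(z, J) = -61/4 - 79*J/2 - z²/8 (H(z, J) = -((z*z + 316*J) + 122)/8 = -((z² + 316*J) + 122)/8 = -(122 + z² + 316*J)/8 = -61/4 - 79*J/2 - z²/8)
O = 1760748992 (O = 8*((30980 + 5544)*(25318 - 19292)) = 8*(36524*6026) = 8*220093624 = 1760748992)
1/(O + H(97, -57)) = 1/(1760748992 + (-61/4 - 79/2*(-57) - ⅛*97²)) = 1/(1760748992 + (-61/4 + 4503/2 - ⅛*9409)) = 1/(1760748992 + (-61/4 + 4503/2 - 9409/8)) = 1/(1760748992 + 8481/8) = 1/(14086000417/8) = 8/14086000417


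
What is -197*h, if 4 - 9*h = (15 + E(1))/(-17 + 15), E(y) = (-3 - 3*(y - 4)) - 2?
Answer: -591/2 ≈ -295.50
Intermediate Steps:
E(y) = 7 - 3*y (E(y) = (-3 - 3*(-4 + y)) - 2 = (-3 + (12 - 3*y)) - 2 = (9 - 3*y) - 2 = 7 - 3*y)
h = 3/2 (h = 4/9 - (15 + (7 - 3*1))/(9*(-17 + 15)) = 4/9 - (15 + (7 - 3))/(9*(-2)) = 4/9 - (15 + 4)*(-1)/(9*2) = 4/9 - 19*(-1)/(9*2) = 4/9 - ⅑*(-19/2) = 4/9 + 19/18 = 3/2 ≈ 1.5000)
-197*h = -197*3/2 = -591/2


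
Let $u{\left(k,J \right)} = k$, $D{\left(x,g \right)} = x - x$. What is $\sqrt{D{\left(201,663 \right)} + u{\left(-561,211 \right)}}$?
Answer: $i \sqrt{561} \approx 23.685 i$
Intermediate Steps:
$D{\left(x,g \right)} = 0$
$\sqrt{D{\left(201,663 \right)} + u{\left(-561,211 \right)}} = \sqrt{0 - 561} = \sqrt{-561} = i \sqrt{561}$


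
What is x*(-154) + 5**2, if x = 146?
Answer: -22459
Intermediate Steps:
x*(-154) + 5**2 = 146*(-154) + 5**2 = -22484 + 25 = -22459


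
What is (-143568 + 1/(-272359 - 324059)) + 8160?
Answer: -80759768545/596418 ≈ -1.3541e+5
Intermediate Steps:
(-143568 + 1/(-272359 - 324059)) + 8160 = (-143568 + 1/(-596418)) + 8160 = (-143568 - 1/596418) + 8160 = -85626539425/596418 + 8160 = -80759768545/596418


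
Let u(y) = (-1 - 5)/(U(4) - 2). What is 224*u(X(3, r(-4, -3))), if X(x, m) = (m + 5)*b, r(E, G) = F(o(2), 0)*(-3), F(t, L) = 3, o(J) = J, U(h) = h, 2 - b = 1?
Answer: -672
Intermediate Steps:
b = 1 (b = 2 - 1*1 = 2 - 1 = 1)
r(E, G) = -9 (r(E, G) = 3*(-3) = -9)
X(x, m) = 5 + m (X(x, m) = (m + 5)*1 = (5 + m)*1 = 5 + m)
u(y) = -3 (u(y) = (-1 - 5)/(4 - 2) = -6/2 = -6*½ = -3)
224*u(X(3, r(-4, -3))) = 224*(-3) = -672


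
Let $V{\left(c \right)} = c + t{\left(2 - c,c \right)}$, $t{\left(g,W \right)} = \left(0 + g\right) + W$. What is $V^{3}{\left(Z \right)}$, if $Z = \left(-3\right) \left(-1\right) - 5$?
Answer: $0$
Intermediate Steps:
$t{\left(g,W \right)} = W + g$ ($t{\left(g,W \right)} = g + W = W + g$)
$Z = -2$ ($Z = 3 - 5 = -2$)
$V{\left(c \right)} = 2 + c$ ($V{\left(c \right)} = c + \left(c - \left(-2 + c\right)\right) = c + 2 = 2 + c$)
$V^{3}{\left(Z \right)} = \left(2 - 2\right)^{3} = 0^{3} = 0$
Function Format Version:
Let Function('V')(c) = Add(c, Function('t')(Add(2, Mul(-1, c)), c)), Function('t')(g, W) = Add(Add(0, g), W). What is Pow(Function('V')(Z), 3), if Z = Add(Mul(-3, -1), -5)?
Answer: 0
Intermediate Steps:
Function('t')(g, W) = Add(W, g) (Function('t')(g, W) = Add(g, W) = Add(W, g))
Z = -2 (Z = Add(3, -5) = -2)
Function('V')(c) = Add(2, c) (Function('V')(c) = Add(c, Add(c, Add(2, Mul(-1, c)))) = Add(c, 2) = Add(2, c))
Pow(Function('V')(Z), 3) = Pow(Add(2, -2), 3) = Pow(0, 3) = 0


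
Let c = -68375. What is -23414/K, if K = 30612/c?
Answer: 800466125/15306 ≈ 52298.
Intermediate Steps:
K = -30612/68375 (K = 30612/(-68375) = 30612*(-1/68375) = -30612/68375 ≈ -0.44771)
-23414/K = -23414/(-30612/68375) = -23414*(-68375/30612) = 800466125/15306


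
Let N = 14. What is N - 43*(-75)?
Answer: 3239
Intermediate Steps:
N - 43*(-75) = 14 - 43*(-75) = 14 + 3225 = 3239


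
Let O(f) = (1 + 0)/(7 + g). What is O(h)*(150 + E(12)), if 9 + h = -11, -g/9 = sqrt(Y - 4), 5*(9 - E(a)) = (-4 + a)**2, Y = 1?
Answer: 5117/1460 + 6579*I*sqrt(3)/1460 ≈ 3.5048 + 7.8049*I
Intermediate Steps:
E(a) = 9 - (-4 + a)**2/5
g = -9*I*sqrt(3) (g = -9*sqrt(1 - 4) = -9*I*sqrt(3) ≈ -15.588*I)
h = -20 (h = -9 - 11 = -20)
O(f) = 1/(7 - 9*I*sqrt(3)) (O(f) = (1 + 0)/(7 - 9*I*sqrt(3)) = 1/(7 - 9*I*sqrt(3)))
O(h)*(150 + E(12)) = (7/292 + 9*I*sqrt(3)/292)*(150 + (9 - (-4 + 12)**2/5)) = (7/292 + 9*I*sqrt(3)/292)*(150 + (9 - 1/5*8**2)) = (7/292 + 9*I*sqrt(3)/292)*(150 + (9 - 1/5*64)) = (7/292 + 9*I*sqrt(3)/292)*(150 + (9 - 64/5)) = (7/292 + 9*I*sqrt(3)/292)*(150 - 19/5) = (7/292 + 9*I*sqrt(3)/292)*(731/5) = 5117/1460 + 6579*I*sqrt(3)/1460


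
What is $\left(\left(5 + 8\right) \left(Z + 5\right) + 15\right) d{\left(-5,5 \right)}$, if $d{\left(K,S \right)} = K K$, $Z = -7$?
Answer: $-275$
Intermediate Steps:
$d{\left(K,S \right)} = K^{2}$
$\left(\left(5 + 8\right) \left(Z + 5\right) + 15\right) d{\left(-5,5 \right)} = \left(\left(5 + 8\right) \left(-7 + 5\right) + 15\right) \left(-5\right)^{2} = \left(13 \left(-2\right) + 15\right) 25 = \left(-26 + 15\right) 25 = \left(-11\right) 25 = -275$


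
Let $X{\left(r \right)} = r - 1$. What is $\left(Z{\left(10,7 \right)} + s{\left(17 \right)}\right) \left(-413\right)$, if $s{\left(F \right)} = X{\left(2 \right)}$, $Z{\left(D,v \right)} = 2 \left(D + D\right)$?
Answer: $-16933$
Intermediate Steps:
$X{\left(r \right)} = -1 + r$
$Z{\left(D,v \right)} = 4 D$ ($Z{\left(D,v \right)} = 2 \cdot 2 D = 4 D$)
$s{\left(F \right)} = 1$ ($s{\left(F \right)} = -1 + 2 = 1$)
$\left(Z{\left(10,7 \right)} + s{\left(17 \right)}\right) \left(-413\right) = \left(4 \cdot 10 + 1\right) \left(-413\right) = \left(40 + 1\right) \left(-413\right) = 41 \left(-413\right) = -16933$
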